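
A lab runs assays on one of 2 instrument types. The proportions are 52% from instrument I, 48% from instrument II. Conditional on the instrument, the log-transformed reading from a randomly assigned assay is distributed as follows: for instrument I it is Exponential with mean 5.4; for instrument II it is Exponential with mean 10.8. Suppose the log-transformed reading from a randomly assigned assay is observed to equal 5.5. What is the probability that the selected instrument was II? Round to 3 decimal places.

0.434

Likelihoods f(5.5 | ·): I: 0.0668758; II: 0.0556426.
Posterior ∝ prior × likelihood. Numerator for II: 0.48·0.0556426 = 0.0267085.
Normalizing constant: 0.52·0.0668758 + 0.48·0.0556426 = 0.0614839.
P(II | observation) = 0.0267085 / 0.0614839 = 0.434398.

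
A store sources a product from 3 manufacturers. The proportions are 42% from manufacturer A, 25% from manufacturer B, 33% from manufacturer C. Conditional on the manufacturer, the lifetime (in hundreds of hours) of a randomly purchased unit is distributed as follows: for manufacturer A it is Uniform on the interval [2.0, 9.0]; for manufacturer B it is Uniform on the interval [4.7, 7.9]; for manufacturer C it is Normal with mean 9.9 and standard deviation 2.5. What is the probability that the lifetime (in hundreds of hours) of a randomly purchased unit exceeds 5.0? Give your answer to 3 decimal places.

Conditional on each manufacturer, P(X > 5.0): A: 0.571429; B: 0.90625; C: 0.975002.
By total probability, P(X > 5.0) = 0.42·0.571429 + 0.25·0.90625 + 0.33·0.975002 = 0.788313.

0.788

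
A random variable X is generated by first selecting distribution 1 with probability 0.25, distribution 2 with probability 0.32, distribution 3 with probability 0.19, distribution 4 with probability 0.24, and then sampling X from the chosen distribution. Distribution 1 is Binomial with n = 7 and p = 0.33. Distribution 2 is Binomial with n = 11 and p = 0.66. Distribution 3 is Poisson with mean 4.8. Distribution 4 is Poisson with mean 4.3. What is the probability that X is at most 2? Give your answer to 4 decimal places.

0.2195

Conditional on each component, P(X ≤ 2): 1: 0.578326; 2: 0.00161155; 3: 0.142539; 4: 0.197355.
By total probability, P(X ≤ 2) = 0.25·0.578326 + 0.32·0.00161155 + 0.19·0.142539 + 0.24·0.197355 = 0.219545.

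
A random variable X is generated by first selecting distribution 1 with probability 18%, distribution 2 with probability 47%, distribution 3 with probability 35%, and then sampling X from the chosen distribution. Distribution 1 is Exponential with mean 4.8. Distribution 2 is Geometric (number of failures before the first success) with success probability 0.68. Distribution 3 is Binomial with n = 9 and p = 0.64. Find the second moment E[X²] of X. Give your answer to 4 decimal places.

21.0617

For each component E[X²] = Var + (mean)², giving 1: 46.08; 2: 0.913495; 3: 35.2512.
Overall E[X²] = 0.18·46.08 + 0.47·0.913495 + 0.35·35.2512 = 21.0617.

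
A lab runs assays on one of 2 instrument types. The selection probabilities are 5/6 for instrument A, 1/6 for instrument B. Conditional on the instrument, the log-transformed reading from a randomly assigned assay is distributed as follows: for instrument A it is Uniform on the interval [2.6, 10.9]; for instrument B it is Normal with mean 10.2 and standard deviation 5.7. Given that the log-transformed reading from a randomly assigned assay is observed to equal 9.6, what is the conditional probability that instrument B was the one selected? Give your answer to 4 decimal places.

Likelihoods f(9.6 | ·): A: 0.120482; B: 0.0696032.
Posterior ∝ prior × likelihood. Numerator for B: 0.166667·0.0696032 = 0.0116005.
Normalizing constant: 0.833333·0.120482 + 0.166667·0.0696032 = 0.112002.
P(B | observation) = 0.0116005 / 0.112002 = 0.103574.

0.1036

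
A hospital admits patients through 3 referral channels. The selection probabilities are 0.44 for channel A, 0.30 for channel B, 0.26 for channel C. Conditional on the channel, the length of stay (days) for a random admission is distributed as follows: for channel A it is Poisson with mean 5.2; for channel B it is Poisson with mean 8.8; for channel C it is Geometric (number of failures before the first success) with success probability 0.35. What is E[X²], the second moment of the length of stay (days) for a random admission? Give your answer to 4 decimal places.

42.3339

For each component E[X²] = Var + (mean)², giving A: 32.24; B: 86.24; C: 8.7551.
Overall E[X²] = 0.44·32.24 + 0.3·86.24 + 0.26·8.7551 = 42.3339.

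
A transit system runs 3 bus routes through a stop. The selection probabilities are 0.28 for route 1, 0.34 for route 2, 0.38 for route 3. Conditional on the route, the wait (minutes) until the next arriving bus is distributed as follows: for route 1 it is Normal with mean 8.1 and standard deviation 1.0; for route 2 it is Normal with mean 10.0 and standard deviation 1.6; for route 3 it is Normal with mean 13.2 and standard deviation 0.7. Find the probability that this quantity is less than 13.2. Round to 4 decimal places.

0.8023

Conditional on each route, P(X < 13.2): 1: 1; 2: 0.97725; 3: 0.5.
By total probability, P(X < 13.2) = 0.28·1 + 0.34·0.97725 + 0.38·0.5 = 0.802265.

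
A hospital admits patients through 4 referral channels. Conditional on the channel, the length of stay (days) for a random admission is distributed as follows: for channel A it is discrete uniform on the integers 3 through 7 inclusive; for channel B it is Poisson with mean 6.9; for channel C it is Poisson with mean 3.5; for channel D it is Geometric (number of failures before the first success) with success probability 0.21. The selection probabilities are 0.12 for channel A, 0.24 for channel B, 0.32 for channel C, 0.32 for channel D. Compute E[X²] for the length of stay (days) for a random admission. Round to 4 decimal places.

For each component E[X²] = Var + (mean)², giving A: 27; B: 54.51; C: 15.75; D: 32.0658.
Overall E[X²] = 0.12·27 + 0.24·54.51 + 0.32·15.75 + 0.32·32.0658 = 31.6234.

31.6234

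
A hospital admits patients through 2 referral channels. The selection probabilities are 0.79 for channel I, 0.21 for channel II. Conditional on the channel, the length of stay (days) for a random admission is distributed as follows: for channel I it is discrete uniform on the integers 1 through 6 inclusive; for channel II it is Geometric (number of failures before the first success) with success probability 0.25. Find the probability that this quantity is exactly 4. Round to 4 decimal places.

0.1483

Conditional on each channel, P(X = 4): I: 0.166667; II: 0.0791016.
By total probability, P(X = 4) = 0.79·0.166667 + 0.21·0.0791016 = 0.148278.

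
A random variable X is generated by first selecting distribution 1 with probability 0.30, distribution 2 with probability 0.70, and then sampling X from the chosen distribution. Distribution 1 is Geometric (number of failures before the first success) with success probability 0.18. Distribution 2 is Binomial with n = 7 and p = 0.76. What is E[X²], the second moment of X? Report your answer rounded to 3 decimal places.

34.524

For each component E[X²] = Var + (mean)², giving 1: 46.0617; 2: 29.5792.
Overall E[X²] = 0.3·46.0617 + 0.7·29.5792 = 34.524.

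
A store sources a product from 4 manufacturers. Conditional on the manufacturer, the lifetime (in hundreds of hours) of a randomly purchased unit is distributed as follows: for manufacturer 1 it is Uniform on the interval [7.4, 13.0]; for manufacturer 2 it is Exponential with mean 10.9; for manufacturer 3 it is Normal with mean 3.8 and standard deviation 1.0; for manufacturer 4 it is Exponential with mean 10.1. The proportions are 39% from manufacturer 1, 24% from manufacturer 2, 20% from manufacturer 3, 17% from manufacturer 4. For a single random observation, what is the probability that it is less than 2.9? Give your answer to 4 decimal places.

Conditional on each manufacturer, P(X < 2.9): 1: 0; 2: 0.233603; 3: 0.18406; 4: 0.249585.
By total probability, P(X < 2.9) = 0.39·0 + 0.24·0.233603 + 0.2·0.18406 + 0.17·0.249585 = 0.135306.

0.1353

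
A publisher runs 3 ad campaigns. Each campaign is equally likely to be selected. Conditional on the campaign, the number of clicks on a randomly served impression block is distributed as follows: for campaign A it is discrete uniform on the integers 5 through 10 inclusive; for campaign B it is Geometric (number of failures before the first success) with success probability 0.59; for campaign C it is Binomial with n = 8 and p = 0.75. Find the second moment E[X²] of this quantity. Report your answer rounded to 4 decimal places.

32.7758

For each component E[X²] = Var + (mean)², giving A: 59.1667; B: 1.66073; C: 37.5.
Overall E[X²] = 0.333333·59.1667 + 0.333333·1.66073 + 0.333333·37.5 = 32.7758.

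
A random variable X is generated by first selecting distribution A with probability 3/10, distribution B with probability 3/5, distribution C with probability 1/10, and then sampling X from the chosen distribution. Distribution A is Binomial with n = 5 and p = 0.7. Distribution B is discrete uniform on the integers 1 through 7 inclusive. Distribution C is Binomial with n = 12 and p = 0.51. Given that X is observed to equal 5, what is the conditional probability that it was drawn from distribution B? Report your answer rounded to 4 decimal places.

0.5542

Likelihoods P(X=5 | ·): A: 0.16807; B: 0.142857; C: 0.185331.
Posterior ∝ prior × likelihood. Numerator for B: 0.6·0.142857 = 0.0857143.
Normalizing constant: 0.3·0.16807 + 0.6·0.142857 + 0.1·0.185331 = 0.154668.
P(B | observation) = 0.0857143 / 0.154668 = 0.554181.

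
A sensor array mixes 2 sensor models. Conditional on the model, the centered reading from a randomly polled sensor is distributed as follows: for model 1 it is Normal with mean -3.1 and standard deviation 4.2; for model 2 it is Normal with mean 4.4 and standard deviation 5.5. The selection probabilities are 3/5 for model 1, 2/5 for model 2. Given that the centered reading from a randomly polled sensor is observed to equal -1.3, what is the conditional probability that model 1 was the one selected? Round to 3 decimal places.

Likelihoods f(-1.3 | ·): 1: 0.0866516; 2: 0.0423956.
Posterior ∝ prior × likelihood. Numerator for 1: 0.6·0.0866516 = 0.051991.
Normalizing constant: 0.6·0.0866516 + 0.4·0.0423956 = 0.0689492.
P(1 | observation) = 0.051991 / 0.0689492 = 0.754047.

0.754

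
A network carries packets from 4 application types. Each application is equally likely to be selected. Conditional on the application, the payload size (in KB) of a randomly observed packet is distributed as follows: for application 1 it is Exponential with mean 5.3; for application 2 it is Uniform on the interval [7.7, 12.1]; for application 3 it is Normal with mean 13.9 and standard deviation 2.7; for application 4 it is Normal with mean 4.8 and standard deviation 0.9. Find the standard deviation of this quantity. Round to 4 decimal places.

4.8180

Per component, 1: μ=5.3, E[X²]=56.18; 2: μ=9.9, E[X²]=99.6233; 3: μ=13.9, E[X²]=200.5; 4: μ=4.8, E[X²]=23.85.
E[X] = 0.25·5.3 + 0.25·9.9 + 0.25·13.9 + 0.25·4.8 = 8.475.
E[X²] = 0.25·56.18 + 0.25·99.6233 + 0.25·200.5 + 0.25·23.85 = 95.0383.
Var(X) = E[X²] − (E[X])² = 95.0383 − 71.8256 = 23.2127.
SD(X) = √23.2127 = 4.81796.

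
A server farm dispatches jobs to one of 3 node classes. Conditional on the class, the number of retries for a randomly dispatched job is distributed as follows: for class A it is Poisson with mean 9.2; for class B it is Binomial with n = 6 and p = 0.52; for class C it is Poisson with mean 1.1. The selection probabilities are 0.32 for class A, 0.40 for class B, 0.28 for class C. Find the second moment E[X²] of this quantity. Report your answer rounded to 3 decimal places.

For each component E[X²] = Var + (mean)², giving A: 93.84; B: 11.232; C: 2.31.
Overall E[X²] = 0.32·93.84 + 0.4·11.232 + 0.28·2.31 = 35.1684.

35.168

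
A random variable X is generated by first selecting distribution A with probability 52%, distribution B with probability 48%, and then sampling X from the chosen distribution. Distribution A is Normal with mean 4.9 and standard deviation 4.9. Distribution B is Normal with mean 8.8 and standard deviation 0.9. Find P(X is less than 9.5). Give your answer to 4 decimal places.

0.8048

Conditional on each component, P(X < 9.5): A: 0.826077; B: 0.78165.
By total probability, P(X < 9.5) = 0.52·0.826077 + 0.48·0.78165 = 0.804752.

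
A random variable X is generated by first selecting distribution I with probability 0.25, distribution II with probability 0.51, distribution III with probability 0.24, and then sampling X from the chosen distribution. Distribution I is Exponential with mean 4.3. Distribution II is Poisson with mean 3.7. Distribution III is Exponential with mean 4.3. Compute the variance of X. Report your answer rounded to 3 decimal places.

11.037

Per component, I: μ=4.3, E[X²]=36.98; II: μ=3.7, E[X²]=17.39; III: μ=4.3, E[X²]=36.98.
E[X] = 0.25·4.3 + 0.51·3.7 + 0.24·4.3 = 3.994.
E[X²] = 0.25·36.98 + 0.51·17.39 + 0.24·36.98 = 26.9891.
Var(X) = E[X²] − (E[X])² = 26.9891 − 15.952 = 11.0371.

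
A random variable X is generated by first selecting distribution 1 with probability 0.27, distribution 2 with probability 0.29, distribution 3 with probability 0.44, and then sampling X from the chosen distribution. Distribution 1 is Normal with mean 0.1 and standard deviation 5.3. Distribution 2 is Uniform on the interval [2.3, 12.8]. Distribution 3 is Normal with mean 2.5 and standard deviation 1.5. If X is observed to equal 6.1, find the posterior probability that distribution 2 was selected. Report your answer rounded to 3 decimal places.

Likelihoods f(6.1 | ·): 1: 0.0396588; 2: 0.0952381; 3: 0.0149297.
Posterior ∝ prior × likelihood. Numerator for 2: 0.29·0.0952381 = 0.027619.
Normalizing constant: 0.27·0.0396588 + 0.29·0.0952381 + 0.44·0.0149297 = 0.044896.
P(2 | observation) = 0.027619 / 0.044896 = 0.615179.

0.615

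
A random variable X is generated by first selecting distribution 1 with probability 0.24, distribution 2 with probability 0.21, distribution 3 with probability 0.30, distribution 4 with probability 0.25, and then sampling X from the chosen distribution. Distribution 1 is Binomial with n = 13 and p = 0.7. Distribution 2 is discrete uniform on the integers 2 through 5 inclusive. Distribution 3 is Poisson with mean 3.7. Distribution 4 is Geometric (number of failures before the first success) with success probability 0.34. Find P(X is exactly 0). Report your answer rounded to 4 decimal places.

0.0924

Conditional on each component, P(X = 0): 1: 1.59432e-07; 2: 0; 3: 0.0247235; 4: 0.34.
By total probability, P(X = 0) = 0.24·1.59432e-07 + 0.21·0 + 0.3·0.0247235 + 0.25·0.34 = 0.0924171.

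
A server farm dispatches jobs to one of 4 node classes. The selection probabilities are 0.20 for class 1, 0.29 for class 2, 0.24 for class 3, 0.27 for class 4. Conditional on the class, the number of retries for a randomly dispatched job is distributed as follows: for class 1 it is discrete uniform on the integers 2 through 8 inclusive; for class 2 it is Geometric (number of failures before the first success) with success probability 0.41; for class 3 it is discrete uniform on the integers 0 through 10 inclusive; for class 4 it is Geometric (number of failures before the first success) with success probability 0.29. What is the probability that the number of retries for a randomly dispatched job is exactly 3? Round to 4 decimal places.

0.1028

Conditional on each class, P(X = 3): 1: 0.142857; 2: 0.0842054; 3: 0.0909091; 4: 0.103794.
By total probability, P(X = 3) = 0.2·0.142857 + 0.29·0.0842054 + 0.24·0.0909091 + 0.27·0.103794 = 0.102834.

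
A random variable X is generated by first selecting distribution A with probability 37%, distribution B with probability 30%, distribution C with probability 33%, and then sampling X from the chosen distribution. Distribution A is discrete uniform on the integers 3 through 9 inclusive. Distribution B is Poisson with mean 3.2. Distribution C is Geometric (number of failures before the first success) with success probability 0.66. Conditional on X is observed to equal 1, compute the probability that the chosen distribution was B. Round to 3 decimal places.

0.346

Likelihoods P(X=1 | ·): A: 0; B: 0.130439; C: 0.2244.
Posterior ∝ prior × likelihood. Numerator for B: 0.3·0.130439 = 0.0391317.
Normalizing constant: 0.37·0 + 0.3·0.130439 + 0.33·0.2244 = 0.113184.
P(B | observation) = 0.0391317 / 0.113184 = 0.345736.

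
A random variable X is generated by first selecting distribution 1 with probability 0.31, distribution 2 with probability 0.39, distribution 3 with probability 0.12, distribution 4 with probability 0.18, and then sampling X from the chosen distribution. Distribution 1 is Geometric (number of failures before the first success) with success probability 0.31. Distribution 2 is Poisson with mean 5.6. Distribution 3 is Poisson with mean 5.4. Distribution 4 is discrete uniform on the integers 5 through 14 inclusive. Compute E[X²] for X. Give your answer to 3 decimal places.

40.053

For each component E[X²] = Var + (mean)², giving 1: 12.1342; 2: 36.96; 3: 34.56; 4: 98.5.
Overall E[X²] = 0.31·12.1342 + 0.39·36.96 + 0.12·34.56 + 0.18·98.5 = 40.0532.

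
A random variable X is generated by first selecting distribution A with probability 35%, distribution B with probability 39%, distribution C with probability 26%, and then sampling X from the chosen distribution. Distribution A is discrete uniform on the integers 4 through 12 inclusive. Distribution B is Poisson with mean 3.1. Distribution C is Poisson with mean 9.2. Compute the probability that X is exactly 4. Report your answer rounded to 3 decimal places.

0.114

Conditional on each component, P(X = 4): A: 0.111111; B: 0.17335; C: 0.03016.
By total probability, P(X = 4) = 0.35·0.111111 + 0.39·0.17335 + 0.26·0.03016 = 0.114337.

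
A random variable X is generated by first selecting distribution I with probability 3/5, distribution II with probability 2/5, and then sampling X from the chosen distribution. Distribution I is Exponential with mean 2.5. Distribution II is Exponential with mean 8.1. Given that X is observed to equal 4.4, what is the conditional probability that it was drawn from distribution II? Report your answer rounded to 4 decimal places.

Likelihoods f(4.4 | ·): I: 0.0688179; II: 0.0717137.
Posterior ∝ prior × likelihood. Numerator for II: 0.4·0.0717137 = 0.0286855.
Normalizing constant: 0.6·0.0688179 + 0.4·0.0717137 = 0.0699762.
P(II | observation) = 0.0286855 / 0.0699762 = 0.409932.

0.4099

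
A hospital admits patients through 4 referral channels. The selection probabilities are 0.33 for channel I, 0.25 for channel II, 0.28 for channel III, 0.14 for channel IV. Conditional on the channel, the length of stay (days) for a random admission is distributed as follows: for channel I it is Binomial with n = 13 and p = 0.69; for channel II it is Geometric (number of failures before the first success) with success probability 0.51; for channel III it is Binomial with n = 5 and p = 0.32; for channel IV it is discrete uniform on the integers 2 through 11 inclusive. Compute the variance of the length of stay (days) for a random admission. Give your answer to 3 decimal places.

Per component, I: μ=8.97, E[X²]=83.2416; II: μ=0.960784, E[X²]=2.807; III: μ=1.6, E[X²]=3.648; IV: μ=6.5, E[X²]=50.5.
E[X] = 0.33·8.97 + 0.25·0.960784 + 0.28·1.6 + 0.14·6.5 = 4.5583.
E[X²] = 0.33·83.2416 + 0.25·2.807 + 0.28·3.648 + 0.14·50.5 = 36.2629.
Var(X) = E[X²] − (E[X])² = 36.2629 − 20.7781 = 15.4849.

15.485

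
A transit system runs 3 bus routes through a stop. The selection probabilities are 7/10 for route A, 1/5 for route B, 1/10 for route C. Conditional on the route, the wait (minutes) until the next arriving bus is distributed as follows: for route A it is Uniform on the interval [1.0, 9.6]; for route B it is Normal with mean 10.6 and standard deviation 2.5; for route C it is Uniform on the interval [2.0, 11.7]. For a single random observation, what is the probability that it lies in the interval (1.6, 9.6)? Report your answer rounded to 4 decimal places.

Conditional on each route, P(1.6 < X < 9.6): A: 0.930233; B: 0.344419; C: 0.783505.
By total probability, P(1.6 < X < 9.6) = 0.7·0.930233 + 0.2·0.344419 + 0.1·0.783505 = 0.798397.

0.7984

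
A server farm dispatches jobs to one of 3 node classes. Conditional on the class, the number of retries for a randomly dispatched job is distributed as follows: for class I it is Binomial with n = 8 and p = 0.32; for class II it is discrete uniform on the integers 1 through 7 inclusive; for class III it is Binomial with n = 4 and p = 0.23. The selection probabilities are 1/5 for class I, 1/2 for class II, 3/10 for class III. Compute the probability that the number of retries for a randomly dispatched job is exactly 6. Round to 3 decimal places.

0.074

Conditional on each class, P(X = 6): I: 0.013902; II: 0.142857; III: 0.
By total probability, P(X = 6) = 0.2·0.013902 + 0.5·0.142857 + 0.3·0 = 0.074209.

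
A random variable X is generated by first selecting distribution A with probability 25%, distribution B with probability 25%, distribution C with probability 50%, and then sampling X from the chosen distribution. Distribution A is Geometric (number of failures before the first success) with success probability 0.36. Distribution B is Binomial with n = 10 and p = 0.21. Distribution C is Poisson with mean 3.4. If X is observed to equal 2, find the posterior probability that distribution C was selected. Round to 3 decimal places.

0.462

Likelihoods P(X=2 | ·): A: 0.147456; B: 0.30107; C: 0.192898.
Posterior ∝ prior × likelihood. Numerator for C: 0.5·0.192898 = 0.0964488.
Normalizing constant: 0.25·0.147456 + 0.25·0.30107 + 0.5·0.192898 = 0.20858.
P(C | observation) = 0.0964488 / 0.20858 = 0.462406.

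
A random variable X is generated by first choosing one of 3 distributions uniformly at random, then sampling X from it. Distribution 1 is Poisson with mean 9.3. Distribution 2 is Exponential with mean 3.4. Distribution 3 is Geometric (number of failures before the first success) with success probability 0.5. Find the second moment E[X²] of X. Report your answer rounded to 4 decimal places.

For each component E[X²] = Var + (mean)², giving 1: 95.79; 2: 23.12; 3: 3.
Overall E[X²] = 0.333333·95.79 + 0.333333·23.12 + 0.333333·3 = 40.6367.

40.6367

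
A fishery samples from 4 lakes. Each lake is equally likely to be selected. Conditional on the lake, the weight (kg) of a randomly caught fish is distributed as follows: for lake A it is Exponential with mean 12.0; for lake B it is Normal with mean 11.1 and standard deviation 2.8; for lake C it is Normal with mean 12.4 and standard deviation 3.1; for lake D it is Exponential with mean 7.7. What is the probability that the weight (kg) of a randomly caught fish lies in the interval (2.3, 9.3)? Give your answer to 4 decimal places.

Conditional on each lake, P(2.3 < X < 9.3): A: 0.364878; B: 0.259322; C: 0.158094; D: 0.442925.
By total probability, P(2.3 < X < 9.3) = 0.25·0.364878 + 0.25·0.259322 + 0.25·0.158094 + 0.25·0.442925 = 0.306305.

0.3063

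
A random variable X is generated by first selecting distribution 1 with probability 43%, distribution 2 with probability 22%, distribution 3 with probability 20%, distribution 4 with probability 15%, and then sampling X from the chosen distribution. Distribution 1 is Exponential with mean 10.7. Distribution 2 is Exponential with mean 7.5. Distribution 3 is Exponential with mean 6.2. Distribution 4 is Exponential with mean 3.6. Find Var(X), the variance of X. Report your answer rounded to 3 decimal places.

77.978

Per component, 1: μ=10.7, E[X²]=228.98; 2: μ=7.5, E[X²]=112.5; 3: μ=6.2, E[X²]=76.88; 4: μ=3.6, E[X²]=25.92.
E[X] = 0.43·10.7 + 0.22·7.5 + 0.2·6.2 + 0.15·3.6 = 8.031.
E[X²] = 0.43·228.98 + 0.22·112.5 + 0.2·76.88 + 0.15·25.92 = 142.475.
Var(X) = E[X²] − (E[X])² = 142.475 − 64.497 = 77.9784.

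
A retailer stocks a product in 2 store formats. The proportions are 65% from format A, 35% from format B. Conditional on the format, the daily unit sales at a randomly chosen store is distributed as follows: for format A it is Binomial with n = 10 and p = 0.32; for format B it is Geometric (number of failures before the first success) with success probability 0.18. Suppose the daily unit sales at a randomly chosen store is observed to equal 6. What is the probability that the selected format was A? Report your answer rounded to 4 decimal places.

0.6207

Likelihoods P(X=6 | ·): A: 0.048212; B: 0.0547212.
Posterior ∝ prior × likelihood. Numerator for A: 0.65·0.048212 = 0.0313378.
Normalizing constant: 0.65·0.048212 + 0.35·0.0547212 = 0.0504902.
P(A | observation) = 0.0313378 / 0.0504902 = 0.620671.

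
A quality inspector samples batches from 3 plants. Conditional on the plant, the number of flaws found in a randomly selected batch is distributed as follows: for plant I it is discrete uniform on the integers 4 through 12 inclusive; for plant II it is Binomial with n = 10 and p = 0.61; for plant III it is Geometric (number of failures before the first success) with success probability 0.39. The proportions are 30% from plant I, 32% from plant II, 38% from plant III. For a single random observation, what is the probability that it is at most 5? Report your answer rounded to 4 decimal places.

0.5365

Conditional on each plant, P(X ≤ 5): I: 0.222222; II: 0.342038; III: 0.94848.
By total probability, P(X ≤ 5) = 0.3·0.222222 + 0.32·0.342038 + 0.38·0.94848 = 0.536541.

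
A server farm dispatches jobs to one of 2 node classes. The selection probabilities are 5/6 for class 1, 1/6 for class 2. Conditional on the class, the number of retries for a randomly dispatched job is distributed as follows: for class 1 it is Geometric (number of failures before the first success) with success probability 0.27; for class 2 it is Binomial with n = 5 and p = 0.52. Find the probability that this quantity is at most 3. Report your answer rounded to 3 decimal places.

0.728

Conditional on each class, P(X ≤ 3): 1: 0.716018; 2: 0.786501.
By total probability, P(X ≤ 3) = 0.833333·0.716018 + 0.166667·0.786501 = 0.727765.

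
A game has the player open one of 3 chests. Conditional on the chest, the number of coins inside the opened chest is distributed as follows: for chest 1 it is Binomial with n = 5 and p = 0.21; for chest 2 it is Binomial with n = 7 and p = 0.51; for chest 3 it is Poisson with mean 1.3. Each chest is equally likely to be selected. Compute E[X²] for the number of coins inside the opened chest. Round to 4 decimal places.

For each component E[X²] = Var + (mean)², giving 1: 1.932; 2: 14.4942; 3: 2.99.
Overall E[X²] = 0.333333·1.932 + 0.333333·14.4942 + 0.333333·2.99 = 6.47207.

6.4721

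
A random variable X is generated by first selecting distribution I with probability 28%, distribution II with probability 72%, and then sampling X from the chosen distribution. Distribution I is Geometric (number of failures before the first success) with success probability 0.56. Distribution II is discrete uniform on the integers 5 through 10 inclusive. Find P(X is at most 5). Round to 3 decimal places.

Conditional on each component, P(X ≤ 5): I: 0.992744; II: 0.166667.
By total probability, P(X ≤ 5) = 0.28·0.992744 + 0.72·0.166667 = 0.397968.

0.398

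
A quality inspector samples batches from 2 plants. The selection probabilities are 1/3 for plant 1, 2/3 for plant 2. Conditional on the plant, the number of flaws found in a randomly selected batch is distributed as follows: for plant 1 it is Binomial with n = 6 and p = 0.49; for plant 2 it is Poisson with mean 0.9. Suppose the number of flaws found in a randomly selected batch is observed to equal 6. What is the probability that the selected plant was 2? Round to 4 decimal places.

0.0416

Likelihoods P(X=6 | ·): 1: 0.0138413; 2: 0.000300094.
Posterior ∝ prior × likelihood. Numerator for 2: 0.666667·0.000300094 = 0.000200063.
Normalizing constant: 0.333333·0.0138413 + 0.666667·0.000300094 = 0.00481383.
P(2 | observation) = 0.000200063 / 0.00481383 = 0.04156.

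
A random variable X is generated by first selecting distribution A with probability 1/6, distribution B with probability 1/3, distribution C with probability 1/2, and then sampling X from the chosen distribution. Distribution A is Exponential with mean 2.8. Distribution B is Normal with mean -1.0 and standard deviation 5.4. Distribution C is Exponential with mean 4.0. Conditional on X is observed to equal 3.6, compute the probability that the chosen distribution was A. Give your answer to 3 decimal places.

Likelihoods f(3.6 | ·): A: 0.0987332; B: 0.0513976; C: 0.101642.
Posterior ∝ prior × likelihood. Numerator for A: 0.166667·0.0987332 = 0.0164555.
Normalizing constant: 0.166667·0.0987332 + 0.333333·0.0513976 + 0.5·0.101642 = 0.0844093.
P(A | observation) = 0.0164555 / 0.0844093 = 0.194949.

0.195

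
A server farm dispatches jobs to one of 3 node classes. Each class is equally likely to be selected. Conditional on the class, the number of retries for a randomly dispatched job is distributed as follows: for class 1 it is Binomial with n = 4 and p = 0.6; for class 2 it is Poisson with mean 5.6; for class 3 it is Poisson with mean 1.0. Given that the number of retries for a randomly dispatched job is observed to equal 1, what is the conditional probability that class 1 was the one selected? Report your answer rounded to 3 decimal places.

0.283

Likelihoods P(X=1 | ·): 1: 0.1536; 2: 0.020708; 3: 0.367879.
Posterior ∝ prior × likelihood. Numerator for 1: 0.333333·0.1536 = 0.0512.
Normalizing constant: 0.333333·0.1536 + 0.333333·0.020708 + 0.333333·0.367879 = 0.180729.
P(1 | observation) = 0.0512 / 0.180729 = 0.283297.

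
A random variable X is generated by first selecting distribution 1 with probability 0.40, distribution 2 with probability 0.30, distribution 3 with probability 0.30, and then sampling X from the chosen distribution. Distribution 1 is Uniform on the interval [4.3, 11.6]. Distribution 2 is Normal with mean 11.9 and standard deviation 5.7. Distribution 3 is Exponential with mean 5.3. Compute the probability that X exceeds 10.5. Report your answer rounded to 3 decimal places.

Conditional on each component, P(X > 10.5): 1: 0.150685; 2: 0.597009; 3: 0.137913.
By total probability, P(X > 10.5) = 0.4·0.150685 + 0.3·0.597009 + 0.3·0.137913 = 0.280751.

0.281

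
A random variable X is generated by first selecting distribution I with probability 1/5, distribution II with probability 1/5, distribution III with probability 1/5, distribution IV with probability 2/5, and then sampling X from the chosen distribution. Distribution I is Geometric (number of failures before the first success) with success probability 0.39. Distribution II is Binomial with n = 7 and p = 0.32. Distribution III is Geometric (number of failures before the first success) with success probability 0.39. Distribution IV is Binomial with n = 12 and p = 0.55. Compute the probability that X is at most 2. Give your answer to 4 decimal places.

0.4326

Conditional on each component, P(X ≤ 2): I: 0.773019; II: 0.601347; III: 0.773019; IV: 0.00787846.
By total probability, P(X ≤ 2) = 0.2·0.773019 + 0.2·0.601347 + 0.2·0.773019 + 0.4·0.00787846 = 0.432628.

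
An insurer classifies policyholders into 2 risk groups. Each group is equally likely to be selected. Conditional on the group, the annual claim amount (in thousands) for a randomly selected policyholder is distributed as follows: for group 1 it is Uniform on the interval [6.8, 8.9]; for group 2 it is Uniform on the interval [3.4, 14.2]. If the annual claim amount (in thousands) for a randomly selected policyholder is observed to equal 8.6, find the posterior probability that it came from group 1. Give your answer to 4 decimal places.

Likelihoods f(8.6 | ·): 1: 0.47619; 2: 0.0925926.
Posterior ∝ prior × likelihood. Numerator for 1: 0.5·0.47619 = 0.238095.
Normalizing constant: 0.5·0.47619 + 0.5·0.0925926 = 0.284392.
P(1 | observation) = 0.238095 / 0.284392 = 0.837209.

0.8372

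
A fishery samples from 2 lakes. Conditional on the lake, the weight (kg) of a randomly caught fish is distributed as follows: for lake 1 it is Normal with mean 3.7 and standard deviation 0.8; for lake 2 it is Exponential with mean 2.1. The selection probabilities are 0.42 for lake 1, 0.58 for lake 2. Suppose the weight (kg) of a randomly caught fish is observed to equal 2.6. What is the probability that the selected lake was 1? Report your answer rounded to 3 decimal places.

Likelihoods f(2.6 | ·): 1: 0.193765; 2: 0.138065.
Posterior ∝ prior × likelihood. Numerator for 1: 0.42·0.193765 = 0.0813814.
Normalizing constant: 0.42·0.193765 + 0.58·0.138065 = 0.161459.
P(1 | observation) = 0.0813814 / 0.161459 = 0.504038.

0.504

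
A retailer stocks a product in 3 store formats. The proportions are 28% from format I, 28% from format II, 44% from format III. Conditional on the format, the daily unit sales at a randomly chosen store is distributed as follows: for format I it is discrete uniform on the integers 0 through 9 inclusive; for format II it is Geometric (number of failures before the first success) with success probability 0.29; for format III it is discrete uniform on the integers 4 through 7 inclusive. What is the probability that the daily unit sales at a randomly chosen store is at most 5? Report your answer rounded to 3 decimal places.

Conditional on each format, P(X ≤ 5): I: 0.6; II: 0.8719; III: 0.5.
By total probability, P(X ≤ 5) = 0.28·0.6 + 0.28·0.8719 + 0.44·0.5 = 0.632132.

0.632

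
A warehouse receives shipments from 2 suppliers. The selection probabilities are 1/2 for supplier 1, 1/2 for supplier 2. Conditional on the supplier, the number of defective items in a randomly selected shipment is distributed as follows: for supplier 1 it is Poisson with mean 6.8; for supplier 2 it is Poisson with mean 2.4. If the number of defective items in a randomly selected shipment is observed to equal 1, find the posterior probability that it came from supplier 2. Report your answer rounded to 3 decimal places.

0.966

Likelihoods P(X=1 | ·): 1: 0.00757367; 2: 0.217723.
Posterior ∝ prior × likelihood. Numerator for 2: 0.5·0.217723 = 0.108862.
Normalizing constant: 0.5·0.00757367 + 0.5·0.217723 = 0.112648.
P(2 | observation) = 0.108862 / 0.112648 = 0.966384.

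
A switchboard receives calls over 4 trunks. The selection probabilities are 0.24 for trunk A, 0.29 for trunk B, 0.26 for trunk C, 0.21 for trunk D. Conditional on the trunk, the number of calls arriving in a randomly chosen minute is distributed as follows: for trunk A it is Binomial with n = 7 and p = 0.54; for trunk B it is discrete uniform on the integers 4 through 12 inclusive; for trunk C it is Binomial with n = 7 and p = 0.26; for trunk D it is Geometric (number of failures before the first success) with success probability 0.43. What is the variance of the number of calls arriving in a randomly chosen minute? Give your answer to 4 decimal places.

Per component, A: μ=3.78, E[X²]=16.0272; B: μ=8, E[X²]=70.6667; C: μ=1.82, E[X²]=4.6592; D: μ=1.32558, E[X²]=4.83991.
E[X] = 0.24·3.78 + 0.29·8 + 0.26·1.82 + 0.21·1.32558 = 3.97877.
E[X²] = 0.24·16.0272 + 0.29·70.6667 + 0.26·4.6592 + 0.21·4.83991 = 26.5676.
Var(X) = E[X²] − (E[X])² = 26.5676 − 15.8306 = 10.737.

10.7370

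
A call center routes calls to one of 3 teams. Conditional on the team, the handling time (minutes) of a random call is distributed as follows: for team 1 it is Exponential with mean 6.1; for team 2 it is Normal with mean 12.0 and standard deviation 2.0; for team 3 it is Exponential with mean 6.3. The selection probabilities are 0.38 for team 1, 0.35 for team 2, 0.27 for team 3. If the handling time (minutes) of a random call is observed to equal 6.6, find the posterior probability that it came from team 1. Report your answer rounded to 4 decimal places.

0.5561

Likelihoods f(6.6 | ·): 1: 0.055562; 2: 0.00521047; 3: 0.0556781.
Posterior ∝ prior × likelihood. Numerator for 1: 0.38·0.055562 = 0.0211136.
Normalizing constant: 0.38·0.055562 + 0.35·0.00521047 + 0.27·0.0556781 = 0.0379703.
P(1 | observation) = 0.0211136 / 0.0379703 = 0.556054.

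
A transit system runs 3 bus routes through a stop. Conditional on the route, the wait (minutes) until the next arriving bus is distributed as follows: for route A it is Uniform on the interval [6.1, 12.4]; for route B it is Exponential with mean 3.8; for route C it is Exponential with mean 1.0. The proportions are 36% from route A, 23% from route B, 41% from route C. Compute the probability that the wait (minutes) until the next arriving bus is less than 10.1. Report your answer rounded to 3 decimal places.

Conditional on each route, P(X < 10.1): A: 0.634921; B: 0.929904; C: 0.999959.
By total probability, P(X < 10.1) = 0.36·0.634921 + 0.23·0.929904 + 0.41·0.999959 = 0.852433.

0.852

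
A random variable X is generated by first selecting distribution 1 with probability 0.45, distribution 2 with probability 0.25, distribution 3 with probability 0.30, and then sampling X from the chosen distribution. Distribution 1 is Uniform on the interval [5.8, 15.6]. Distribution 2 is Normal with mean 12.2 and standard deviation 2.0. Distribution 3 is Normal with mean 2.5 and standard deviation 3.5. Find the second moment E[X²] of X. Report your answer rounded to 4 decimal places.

98.8820

For each component E[X²] = Var + (mean)², giving 1: 122.493; 2: 152.84; 3: 18.5.
Overall E[X²] = 0.45·122.493 + 0.25·152.84 + 0.3·18.5 = 98.882.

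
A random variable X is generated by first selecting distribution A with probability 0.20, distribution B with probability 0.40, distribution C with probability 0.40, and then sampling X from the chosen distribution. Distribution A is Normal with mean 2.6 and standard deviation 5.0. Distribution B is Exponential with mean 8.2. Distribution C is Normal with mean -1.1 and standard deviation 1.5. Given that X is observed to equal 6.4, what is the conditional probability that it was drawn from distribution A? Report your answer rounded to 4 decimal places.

Likelihoods f(6.4 | ·): A: 0.0597745; B: 0.0558759; C: 9.91146e-07.
Posterior ∝ prior × likelihood. Numerator for A: 0.2·0.0597745 = 0.0119549.
Normalizing constant: 0.2·0.0597745 + 0.4·0.0558759 + 0.4·9.91146e-07 = 0.0343057.
P(A | observation) = 0.0119549 / 0.0343057 = 0.348482.

0.3485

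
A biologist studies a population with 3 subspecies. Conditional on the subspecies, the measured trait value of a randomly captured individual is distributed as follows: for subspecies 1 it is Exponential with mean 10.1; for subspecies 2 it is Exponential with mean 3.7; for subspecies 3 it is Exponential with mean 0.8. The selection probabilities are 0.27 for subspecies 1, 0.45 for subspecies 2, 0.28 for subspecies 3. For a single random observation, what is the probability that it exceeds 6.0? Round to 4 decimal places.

0.2381

Conditional on each subspecies, P(X > 6.0): 1: 0.552082; 2: 0.197578; 3: 0.000553084.
By total probability, P(X > 6.0) = 0.27·0.552082 + 0.45·0.197578 + 0.28·0.000553084 = 0.238127.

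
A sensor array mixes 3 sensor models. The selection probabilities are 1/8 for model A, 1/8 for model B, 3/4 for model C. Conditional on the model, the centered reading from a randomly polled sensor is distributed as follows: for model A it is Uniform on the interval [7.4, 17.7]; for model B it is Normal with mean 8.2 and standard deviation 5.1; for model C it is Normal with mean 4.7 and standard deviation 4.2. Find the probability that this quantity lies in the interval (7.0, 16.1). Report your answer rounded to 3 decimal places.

0.389

Conditional on each model, P(7.0 < X < 16.1): A: 0.84466; B: 0.532321; C: 0.288656.
By total probability, P(7.0 < X < 16.1) = 0.125·0.84466 + 0.125·0.532321 + 0.75·0.288656 = 0.388615.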